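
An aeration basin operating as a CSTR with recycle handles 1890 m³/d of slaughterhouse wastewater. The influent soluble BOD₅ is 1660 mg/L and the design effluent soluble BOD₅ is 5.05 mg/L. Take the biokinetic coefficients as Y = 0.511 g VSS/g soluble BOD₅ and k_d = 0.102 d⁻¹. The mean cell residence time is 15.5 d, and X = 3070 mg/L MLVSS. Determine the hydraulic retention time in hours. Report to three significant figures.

Rearranging the biomass balance for a CMAS with decay, V = Y·Q·ΔS·θ_c / [X·(1+k_d θ_c)] = 0.511 × 1890 × (1660 − 5.05) × 15.5 / [3070 × (1 + 0.102 × 15.5)] = 2.48×10^7 / 7924 = 3127 m³.
τ = V/Q = 3127/1890 = 1.654 d, or 39.70 h.

τ ≈ 39.7 h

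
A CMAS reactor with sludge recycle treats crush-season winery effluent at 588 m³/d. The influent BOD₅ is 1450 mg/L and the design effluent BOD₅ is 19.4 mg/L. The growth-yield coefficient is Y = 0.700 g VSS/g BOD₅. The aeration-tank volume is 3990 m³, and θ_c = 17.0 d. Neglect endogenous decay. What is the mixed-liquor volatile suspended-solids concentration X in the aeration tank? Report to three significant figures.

X = Y·Q·ΔS·θ_c / V = 0.700 × 588 × (1450 − 19.4) × 17.0 / 3990 = 2509 mg/L.

X ≈ 2510 mg/L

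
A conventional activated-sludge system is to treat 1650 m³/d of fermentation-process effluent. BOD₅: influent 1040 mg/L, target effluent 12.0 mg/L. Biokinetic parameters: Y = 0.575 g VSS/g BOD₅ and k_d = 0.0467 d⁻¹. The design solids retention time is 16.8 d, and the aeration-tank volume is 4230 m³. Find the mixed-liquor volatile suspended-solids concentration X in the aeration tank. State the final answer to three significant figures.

From V·X·(1 + k_d·θ_c) = Y·Q·(S₀ − S)·θ_c: X = 0.575 × 1650 × (1040 − 12.0) × 16.8 / [4230 × (1 + 0.0467 × 16.8)] = 2171 mg/L.

X ≈ 2170 mg/L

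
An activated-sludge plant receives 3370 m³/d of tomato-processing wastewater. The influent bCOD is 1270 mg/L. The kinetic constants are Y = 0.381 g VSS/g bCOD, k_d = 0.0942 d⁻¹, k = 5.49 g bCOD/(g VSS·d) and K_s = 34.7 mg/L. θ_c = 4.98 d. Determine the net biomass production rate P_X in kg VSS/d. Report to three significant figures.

P_X ≈ 1100 kg VSS/d

From the Monod/SRT balance for a CMAS, S = K_s·(1+k_d θ_c)/[θ_c·(Y k − k_d) − 1] = 34.7 × (1 + 0.0942 × 4.98) / [4.98 × (0.381 × 5.49 − 0.0942) − 1] = 50.98 / 8.948 = 5.697 mg/L.
Y_obs = Y / (1 + k_d θ_c) = 0.381 / (1 + 0.0942 × 4.98) = 0.381 / 1.469 = 0.2593.
ΔS = 1270 − 5.70 = 1264 mg/L, so the substrate removal rate is 3370 × 1264/1000 = 4261 kg bCOD/d.
P_X = Y_obs · Q(S₀ − S) = 0.2593 × 4261 = 1105 kg VSS/d.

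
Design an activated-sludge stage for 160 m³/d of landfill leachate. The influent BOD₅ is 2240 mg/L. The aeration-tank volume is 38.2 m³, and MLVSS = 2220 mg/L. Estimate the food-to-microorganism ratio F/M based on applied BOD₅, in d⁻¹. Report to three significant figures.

F/M ≈ 4.23 d⁻¹

F/M = Q·S₀ / (V·X) = 160 × 2240 / (38.20 × 2220) = 4.226 g BOD₅·(g VSS·d)⁻¹.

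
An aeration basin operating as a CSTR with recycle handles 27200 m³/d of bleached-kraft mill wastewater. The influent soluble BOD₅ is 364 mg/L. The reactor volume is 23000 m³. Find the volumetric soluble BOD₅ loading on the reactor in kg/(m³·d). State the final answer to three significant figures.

Volumetric loading L_v = Q·S₀ / V = 27200 × 364 g/m³ / 23000 m³ = 430.5 g/(m³·d) = 0.4305 kg soluble BOD₅/(m³·d).

L_v ≈ 0.430 kg soluble BOD₅/(m³·d)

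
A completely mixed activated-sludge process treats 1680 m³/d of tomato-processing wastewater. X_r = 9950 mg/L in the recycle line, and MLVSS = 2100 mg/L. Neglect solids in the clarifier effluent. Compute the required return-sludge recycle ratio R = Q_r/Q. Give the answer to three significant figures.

R ≈ 0.268

R = Q_r/Q = X/(X_r − X) = 2100 / (9950 − 2100) = 0.2675.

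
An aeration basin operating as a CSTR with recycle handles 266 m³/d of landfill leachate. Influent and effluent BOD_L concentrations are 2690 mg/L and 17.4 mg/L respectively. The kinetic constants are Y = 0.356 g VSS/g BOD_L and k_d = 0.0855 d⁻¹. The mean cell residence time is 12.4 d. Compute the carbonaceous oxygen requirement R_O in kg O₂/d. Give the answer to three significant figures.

R_O ≈ 536 kg O₂/d

Y_obs = Y / (1 + k_d θ_c) = 0.356 / (1 + 0.0855 × 12.4) = 0.356 / 2.060 = 0.1728.
Mass of BOD_L removed per day: Q(S₀ − S) = 266 × 2673 g/m³ = 710.9 kg/d.
Net sludge production P_X = 0.1728 × 710.9 = 122.8 kg VSS/d.
R_O = Q·ΔS − 1.42 P_X = 710.9 − 174.4 = 536.5 kg O₂/d.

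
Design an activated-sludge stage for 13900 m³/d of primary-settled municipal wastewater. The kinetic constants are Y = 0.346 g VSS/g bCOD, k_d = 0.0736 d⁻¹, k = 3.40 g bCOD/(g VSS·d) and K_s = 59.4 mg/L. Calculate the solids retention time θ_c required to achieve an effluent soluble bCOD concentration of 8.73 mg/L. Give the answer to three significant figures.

θ_c ≈ 13.0 d

From 1/θ_c = Y·k·S/(K_s + S) − k_d: Y·k·S/(K_s+S) = 0.346 × 3.40 × 8.73 / (59.4 + 8.73) = 0.1507 d⁻¹.
1/θ_c = 0.1507 − 0.0736 = 0.07714 d⁻¹, so θ_c = 12.96 d.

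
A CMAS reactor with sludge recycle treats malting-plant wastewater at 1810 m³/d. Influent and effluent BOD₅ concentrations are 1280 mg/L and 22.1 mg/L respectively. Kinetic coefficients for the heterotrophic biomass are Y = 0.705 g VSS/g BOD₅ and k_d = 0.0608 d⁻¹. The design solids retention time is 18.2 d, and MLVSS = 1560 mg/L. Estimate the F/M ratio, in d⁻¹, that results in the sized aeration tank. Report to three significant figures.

Steady-state biomass mass balance: V·X·(1 + k_d·θ_c) = Y·Q·(S₀ − S)·θ_c, so V = 0.705 × 1810 × (1280 − 22.1) × 18.2 / [1560 × (1 + 0.0608 × 18.2)] = 2.92×10^7 / 3286 = 8890 m³.
F/M = Q·S₀ / (V·X) = 1810 × 1280 / (8890 × 1560) = 0.1671 g BOD₅·(g VSS·d)⁻¹.

F/M ≈ 0.167 d⁻¹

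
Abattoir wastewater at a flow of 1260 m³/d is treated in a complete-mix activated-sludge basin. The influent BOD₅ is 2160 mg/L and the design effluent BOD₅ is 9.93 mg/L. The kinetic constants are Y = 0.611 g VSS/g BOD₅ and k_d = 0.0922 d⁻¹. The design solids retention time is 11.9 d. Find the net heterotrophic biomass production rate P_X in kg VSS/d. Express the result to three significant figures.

The observed yield is Y_obs = Y/(1 + k_d·θ_c) = 0.611 / (1 + 0.0922 × 11.9) = 0.611 / 2.097 = 0.2913 g VSS per g BOD₅ removed.
Substrate removed = Q·(S₀ − S) = 1260 m³/d × (2160 − 9.93) g/m³ = 2.71×10^6 g/d = 2709 kg/d.
P_X = Y_obs · Q(S₀ − S) = 0.2913 × 2709 = 789.3 kg VSS/d.

P_X ≈ 789 kg VSS/d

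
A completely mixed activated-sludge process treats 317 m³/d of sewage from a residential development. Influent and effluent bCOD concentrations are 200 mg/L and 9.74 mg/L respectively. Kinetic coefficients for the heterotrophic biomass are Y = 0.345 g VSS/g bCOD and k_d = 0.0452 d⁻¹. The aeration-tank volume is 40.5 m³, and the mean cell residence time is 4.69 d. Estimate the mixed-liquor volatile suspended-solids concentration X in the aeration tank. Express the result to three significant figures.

From V·X·(1 + k_d·θ_c) = Y·Q·(S₀ − S)·θ_c: X = 0.345 × 317 × (200 − 9.74) × 4.69 / [40.5 × (1 + 0.0452 × 4.69)] = 1988 mg/L.

X ≈ 1990 mg/L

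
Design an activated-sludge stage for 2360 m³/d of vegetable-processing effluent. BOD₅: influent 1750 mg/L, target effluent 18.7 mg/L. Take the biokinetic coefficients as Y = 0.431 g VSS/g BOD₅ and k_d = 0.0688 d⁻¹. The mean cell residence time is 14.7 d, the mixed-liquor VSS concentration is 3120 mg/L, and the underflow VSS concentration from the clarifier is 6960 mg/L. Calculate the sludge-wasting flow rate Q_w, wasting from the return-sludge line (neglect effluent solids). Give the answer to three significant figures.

Q_w ≈ 126 m³/d

Rearranging the biomass balance for a CMAS with decay, V = Y·Q·ΔS·θ_c / [X·(1+k_d θ_c)] = 0.431 × 2360 × (1750 − 18.7) × 14.7 / [3120 × (1 + 0.0688 × 14.7)] = 2.59×10^7 / 6275 = 4125 m³.
Wasting from the return line (neglecting effluent solids): Q_w = V·X / (θ_c·X_r) = 4125 × 3120 / (14.7 × 6960) = 125.8 m³/d.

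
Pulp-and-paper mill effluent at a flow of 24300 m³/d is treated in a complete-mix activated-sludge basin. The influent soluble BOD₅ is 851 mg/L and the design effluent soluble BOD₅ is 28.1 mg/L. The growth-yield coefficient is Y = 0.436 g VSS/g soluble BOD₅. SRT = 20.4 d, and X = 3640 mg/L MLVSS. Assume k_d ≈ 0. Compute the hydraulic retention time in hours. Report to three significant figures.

τ ≈ 48.3 h

Biomass mass balance (decay neglected): V·X = Y·Q·(S₀ − S)·θ_c, so V = 0.436 × 24300 × (851 − 28.1) × 20.4 / 3640 = 48862 m³.
τ = V/Q = 48862/24300 = 2.011 d, or 48.26 h.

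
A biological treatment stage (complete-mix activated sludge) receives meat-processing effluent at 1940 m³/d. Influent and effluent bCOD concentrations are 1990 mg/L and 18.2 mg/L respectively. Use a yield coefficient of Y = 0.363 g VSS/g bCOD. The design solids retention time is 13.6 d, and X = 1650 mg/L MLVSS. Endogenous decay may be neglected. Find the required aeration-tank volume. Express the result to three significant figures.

Biomass mass balance (decay neglected): V·X = Y·Q·(S₀ − S)·θ_c, so V = 0.363 × 1940 × (1990 − 18.2) × 13.6 / 1650 = 11445 m³.

V ≈ 11400 m³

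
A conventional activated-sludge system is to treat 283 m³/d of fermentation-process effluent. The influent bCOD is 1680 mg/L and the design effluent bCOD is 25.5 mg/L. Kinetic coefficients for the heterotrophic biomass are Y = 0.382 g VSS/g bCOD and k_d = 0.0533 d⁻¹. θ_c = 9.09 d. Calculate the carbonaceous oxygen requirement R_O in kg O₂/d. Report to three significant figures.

Observed yield with endogenous decay: Y_obs = Y / (1 + k_d·θ_c) = 0.382 / (1 + 0.0533 × 9.09) = 0.382 / 1.484 = 0.2573 g VSS/g bCOD.
Mass of bCOD removed per day: Q(S₀ − S) = 283 × 1654 g/m³ = 468.2 kg/d.
Net sludge production P_X = 0.2573 × 468.2 = 120.5 kg VSS/d.
Carbonaceous O₂ demand = substrate oxidised − cell-mass equivalent = 468.2 − 1.42 × 120.5 = 297.1 kg O₂/d.

R_O ≈ 297 kg O₂/d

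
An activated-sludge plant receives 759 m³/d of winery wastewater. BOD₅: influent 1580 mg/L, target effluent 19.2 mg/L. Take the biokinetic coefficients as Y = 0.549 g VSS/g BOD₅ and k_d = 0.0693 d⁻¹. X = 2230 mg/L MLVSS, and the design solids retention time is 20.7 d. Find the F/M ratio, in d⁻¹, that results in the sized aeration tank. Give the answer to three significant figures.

Steady-state biomass mass balance: V·X·(1 + k_d·θ_c) = Y·Q·(S₀ − S)·θ_c, so V = 0.549 × 759 × (1580 − 19.2) × 20.7 / [2230 × (1 + 0.0693 × 20.7)] = 1.35×10^7 / 5429 = 2480 m³.
F/M = Q·S₀ / (V·X) = 759 × 1580 / (2480 × 2230) = 0.2169 g BOD₅·(g VSS·d)⁻¹.

F/M ≈ 0.217 d⁻¹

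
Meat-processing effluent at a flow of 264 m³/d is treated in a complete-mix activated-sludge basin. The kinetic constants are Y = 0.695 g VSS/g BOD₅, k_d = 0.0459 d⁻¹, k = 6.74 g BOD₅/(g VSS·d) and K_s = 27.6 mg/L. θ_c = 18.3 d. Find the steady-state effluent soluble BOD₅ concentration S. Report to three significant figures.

For a completely mixed reactor with recycle the Lawrence–McCarty relation gives S = K_s·(1 + k_d·θ_c) / [θ_c·(Y·k − k_d) − 1] = 27.6 × (1 + 0.0459 × 18.3) / [18.3 × (0.695 × 6.74 − 0.0459) − 1] = 50.78 / 83.88 = 0.6054 mg/L.

S ≈ 0.605 mg/L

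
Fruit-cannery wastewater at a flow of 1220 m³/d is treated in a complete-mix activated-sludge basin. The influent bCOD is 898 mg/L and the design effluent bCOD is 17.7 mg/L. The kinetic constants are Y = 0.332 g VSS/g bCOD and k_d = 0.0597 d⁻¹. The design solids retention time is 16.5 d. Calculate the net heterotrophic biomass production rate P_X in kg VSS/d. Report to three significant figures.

P_X ≈ 180 kg VSS/d

The observed yield is Y_obs = Y/(1 + k_d·θ_c) = 0.332 / (1 + 0.0597 × 16.5) = 0.332 / 1.985 = 0.1673 g VSS per g bCOD removed.
Mass of bCOD removed per day: Q(S₀ − S) = 1220 × 880.3 g/m³ = 1074 kg/d.
Net biomass production P_X = Y_obs × Q·(S₀ − S) = 0.1673 × 1074 = 179.6 kg VSS/d.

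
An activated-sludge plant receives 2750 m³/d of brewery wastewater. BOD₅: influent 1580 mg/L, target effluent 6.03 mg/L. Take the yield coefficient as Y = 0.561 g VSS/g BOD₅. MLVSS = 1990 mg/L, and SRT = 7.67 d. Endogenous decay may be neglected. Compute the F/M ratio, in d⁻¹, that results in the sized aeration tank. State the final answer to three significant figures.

V·X = Y·Q·ΔS·θ_c gives V = 0.561 × 2750 × (1580 − 6.03) × 7.67 / 1990 = 9359 m³.
F/M = Q·S₀ / (V·X) = 2750 × 1580 / (9359 × 1990) = 0.2333 g BOD₅·(g VSS·d)⁻¹.

F/M ≈ 0.233 d⁻¹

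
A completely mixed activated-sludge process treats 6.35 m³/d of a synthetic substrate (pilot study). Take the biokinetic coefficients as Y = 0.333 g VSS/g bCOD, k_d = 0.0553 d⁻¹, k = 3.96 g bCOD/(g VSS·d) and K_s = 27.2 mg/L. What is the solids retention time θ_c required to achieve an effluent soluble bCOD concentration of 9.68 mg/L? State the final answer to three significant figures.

From 1/θ_c = Y·k·S/(K_s + S) − k_d: Y·k·S/(K_s+S) = 0.333 × 3.96 × 9.68 / (27.2 + 9.68) = 0.3461 d⁻¹.
θ_c = 1/(μ − k_d) = 1/(0.3461 − 0.0553) = 1/0.2908 = 3.439 d.

θ_c ≈ 3.44 d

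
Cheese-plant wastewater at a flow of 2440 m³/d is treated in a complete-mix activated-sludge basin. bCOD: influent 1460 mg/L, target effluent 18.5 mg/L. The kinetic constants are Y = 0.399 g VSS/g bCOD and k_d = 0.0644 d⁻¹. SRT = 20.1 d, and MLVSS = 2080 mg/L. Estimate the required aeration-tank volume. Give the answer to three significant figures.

V ≈ 5910 m³

Steady-state biomass mass balance: V·X·(1 + k_d·θ_c) = Y·Q·(S₀ − S)·θ_c, so V = 0.399 × 2440 × (1460 − 18.5) × 20.1 / [2080 × (1 + 0.0644 × 20.1)] = 2.82×10^7 / 4772 = 5911 m³.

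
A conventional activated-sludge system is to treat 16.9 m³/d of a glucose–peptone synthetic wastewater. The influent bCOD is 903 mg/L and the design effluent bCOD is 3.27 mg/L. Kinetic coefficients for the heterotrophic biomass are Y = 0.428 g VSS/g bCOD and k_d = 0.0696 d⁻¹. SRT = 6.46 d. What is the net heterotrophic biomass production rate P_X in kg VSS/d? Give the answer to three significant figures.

P_X ≈ 4.49 kg VSS/d

The observed yield is Y_obs = Y/(1 + k_d·θ_c) = 0.428 / (1 + 0.0696 × 6.46) = 0.428 / 1.450 = 0.2953 g VSS per g bCOD removed.
Q·(S₀ − S) = 16.9 × (903 − 3.27) × 10⁻³ = 15.21 kg/d removed.
So the net sludge growth is P_X = 0.2953 × 15.21 = 4.489 kg VSS/d.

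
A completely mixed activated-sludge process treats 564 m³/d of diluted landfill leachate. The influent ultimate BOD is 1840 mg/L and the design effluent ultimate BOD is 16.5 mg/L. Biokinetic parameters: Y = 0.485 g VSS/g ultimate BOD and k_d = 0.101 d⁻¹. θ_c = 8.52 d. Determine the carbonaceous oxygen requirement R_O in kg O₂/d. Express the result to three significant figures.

R_O ≈ 648 kg O₂/d

The observed yield is Y_obs = Y/(1 + k_d·θ_c) = 0.485 / (1 + 0.101 × 8.52) = 0.485 / 1.861 = 0.2607 g VSS per g ultimate BOD removed.
Q·(S₀ − S) = 564 × (1840 − 16.5) × 10⁻³ = 1028 kg/d removed.
Biomass synthesised: P_X = Y_obs × 1028 = 268.1 kg VSS/d.
R_O = Q·(S₀ − S) − 1.42·P_X = 1028 − 1.42 × 268.1 = 647.8 kg O₂/d.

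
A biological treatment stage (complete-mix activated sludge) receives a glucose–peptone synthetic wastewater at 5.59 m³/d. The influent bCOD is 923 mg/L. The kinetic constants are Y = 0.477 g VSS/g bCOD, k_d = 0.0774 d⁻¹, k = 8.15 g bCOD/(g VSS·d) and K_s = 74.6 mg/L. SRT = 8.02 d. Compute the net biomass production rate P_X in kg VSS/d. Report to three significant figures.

P_X ≈ 1.51 kg VSS/d

From the Monod/SRT balance for a CMAS, S = K_s·(1+k_d θ_c)/[θ_c·(Y k − k_d) − 1] = 74.6 × (1 + 0.0774 × 8.02) / [8.02 × (0.477 × 8.15 − 0.0774) − 1] = 120.9 / 29.56 = 4.091 mg/L.
The observed yield is Y_obs = Y/(1 + k_d·θ_c) = 0.477 / (1 + 0.0774 × 8.02) = 0.477 / 1.621 = 0.2943 g VSS per g bCOD removed.
Mass of bCOD removed per day: Q(S₀ − S) = 5.59 × 918.9 g/m³ = 5.137 kg/d.
P_X = Y_obs · Q(S₀ − S) = 0.2943 × 5.137 = 1.512 kg VSS/d.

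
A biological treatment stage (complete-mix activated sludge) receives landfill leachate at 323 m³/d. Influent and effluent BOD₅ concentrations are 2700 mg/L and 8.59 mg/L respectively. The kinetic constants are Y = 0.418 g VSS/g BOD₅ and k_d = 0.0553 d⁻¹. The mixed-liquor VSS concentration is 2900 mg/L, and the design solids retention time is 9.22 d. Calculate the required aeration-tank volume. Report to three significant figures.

From the SRT design equation V = Y Q (S₀−S) θ_c / [X (1 + k_d θ_c)] = 0.418 × 323 × (2700 − 8.59) × 9.22 / [2900 × (1 + 0.0553 × 9.22)] = 3.35×10^6 / 4379 = 765.2 m³.

V ≈ 765 m³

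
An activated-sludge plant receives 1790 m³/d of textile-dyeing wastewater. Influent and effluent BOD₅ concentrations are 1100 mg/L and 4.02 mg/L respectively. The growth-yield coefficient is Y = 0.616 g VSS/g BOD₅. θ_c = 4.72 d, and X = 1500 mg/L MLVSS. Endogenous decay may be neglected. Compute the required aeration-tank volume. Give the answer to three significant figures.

With k_d = 0 the design equation reduces to V = Y Q (S₀−S) θ_c / X = 0.616 × 1790 × (1100 − 4.02) × 4.72 / 1500 = 3803 m³.

V ≈ 3800 m³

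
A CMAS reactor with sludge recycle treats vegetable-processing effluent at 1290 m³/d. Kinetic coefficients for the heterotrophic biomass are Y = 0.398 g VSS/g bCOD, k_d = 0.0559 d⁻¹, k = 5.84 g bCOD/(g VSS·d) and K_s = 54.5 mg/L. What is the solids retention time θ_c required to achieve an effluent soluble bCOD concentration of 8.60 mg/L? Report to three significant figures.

θ_c ≈ 3.83 d

Specific growth rate at S = 8.60 mg/L: μ = YkS/(K_s+S) = 0.398·5.84·8.60/(54.5+8.60) = 0.3168 d⁻¹.
θ_c = 1/(μ − k_d) = 1/(0.3168 − 0.0559) = 1/0.2609 = 3.833 d.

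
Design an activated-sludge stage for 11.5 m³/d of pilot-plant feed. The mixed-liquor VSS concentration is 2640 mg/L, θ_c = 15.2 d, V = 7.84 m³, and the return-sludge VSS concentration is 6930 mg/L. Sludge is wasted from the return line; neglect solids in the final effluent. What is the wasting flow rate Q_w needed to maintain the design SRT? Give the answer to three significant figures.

Q_w = (V·X)/(θ_c X_r) = 7.840 × 2640 / (15.2 × 6930) = 0.1965 m³/d.

Q_w ≈ 0.196 m³/d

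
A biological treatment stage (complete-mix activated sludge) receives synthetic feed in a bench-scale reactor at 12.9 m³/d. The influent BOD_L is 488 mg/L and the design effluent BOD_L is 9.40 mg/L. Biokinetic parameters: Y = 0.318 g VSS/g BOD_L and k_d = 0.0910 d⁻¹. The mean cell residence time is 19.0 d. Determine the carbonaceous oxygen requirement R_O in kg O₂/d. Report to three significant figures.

Correct the yield for decay: Y_obs = Y/(1 + k_d θ_c) = 0.318 / (1 + 0.0910 × 19.0) = 0.318 / 2.729 = 0.1165.
ΔS = 488 − 9.40 = 478.6 mg/L, so the substrate removal rate is 12.9 × 478.6/1000 = 6.174 kg BOD_L/d.
P_X = Y_obs·Q·(S₀ − S) = 0.1165 × 6.174 = 0.7194 kg VSS/d.
Carbonaceous O₂ demand = substrate oxidised − cell-mass equivalent = 6.174 − 1.42 × 0.7194 = 5.152 kg O₂/d.

R_O ≈ 5.15 kg O₂/d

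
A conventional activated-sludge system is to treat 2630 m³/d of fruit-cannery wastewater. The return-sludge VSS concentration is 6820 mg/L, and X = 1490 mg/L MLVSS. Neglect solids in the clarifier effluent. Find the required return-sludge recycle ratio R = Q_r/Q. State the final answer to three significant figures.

Mass balance around the secondary clarifier (neglecting effluent solids): R = X / (X_r − X) = 1490 / (6820 − 1490) = 0.2795.

R ≈ 0.280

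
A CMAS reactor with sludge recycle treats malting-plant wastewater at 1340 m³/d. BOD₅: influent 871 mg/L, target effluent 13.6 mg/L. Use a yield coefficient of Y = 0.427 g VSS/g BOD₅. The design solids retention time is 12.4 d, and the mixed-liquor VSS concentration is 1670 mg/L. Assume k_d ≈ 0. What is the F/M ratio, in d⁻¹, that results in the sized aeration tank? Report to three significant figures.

Biomass mass balance (decay neglected): V·X = Y·Q·(S₀ − S)·θ_c, so V = 0.427 × 1340 × (871 − 13.6) × 12.4 / 1670 = 3643 m³.
F/M = Q·S₀ / (V·X) = 1340 × 871 / (3643 × 1670) = 0.1919 g BOD₅·(g VSS·d)⁻¹.

F/M ≈ 0.192 d⁻¹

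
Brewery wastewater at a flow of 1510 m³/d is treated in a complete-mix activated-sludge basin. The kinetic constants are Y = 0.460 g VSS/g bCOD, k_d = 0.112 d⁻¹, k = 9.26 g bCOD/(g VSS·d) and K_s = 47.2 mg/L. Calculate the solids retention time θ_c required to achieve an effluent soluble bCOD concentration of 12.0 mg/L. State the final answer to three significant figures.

At the target effluent, Y k S/(K_s+S) = 0.460×9.26×12.0/59.20 = 0.8634 d⁻¹.
θ_c = 1/(μ − k_d) = 1/(0.8634 − 0.112) = 1/0.7514 = 1.331 d.

θ_c ≈ 1.33 d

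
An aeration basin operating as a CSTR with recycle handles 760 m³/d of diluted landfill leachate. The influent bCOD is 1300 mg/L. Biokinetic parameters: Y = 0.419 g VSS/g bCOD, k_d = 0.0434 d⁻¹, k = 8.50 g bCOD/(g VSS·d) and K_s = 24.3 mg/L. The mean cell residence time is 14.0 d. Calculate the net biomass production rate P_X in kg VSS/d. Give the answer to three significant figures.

P_X ≈ 257 kg VSS/d

Effluent substrate depends only on kinetics and SRT: S = K_s(1 + k_d θ_c) / [θ_c(Yk − k_d) − 1] = 24.3 × (1 + 0.0434 × 14.0) / [14.0 × (0.419 × 8.50 − 0.0434) − 1] = 39.06 / 48.25 = 0.8096 mg/L.
Correct the yield for decay: Y_obs = Y/(1 + k_d θ_c) = 0.419 / (1 + 0.0434 × 14.0) = 0.419 / 1.608 = 0.2606.
Substrate removed = Q·(S₀ − S) = 760 m³/d × (1300 − 0.810) g/m³ = 9.87×10^5 g/d = 987.4 kg/d.
So the net sludge growth is P_X = 0.2606 × 987.4 = 257.3 kg VSS/d.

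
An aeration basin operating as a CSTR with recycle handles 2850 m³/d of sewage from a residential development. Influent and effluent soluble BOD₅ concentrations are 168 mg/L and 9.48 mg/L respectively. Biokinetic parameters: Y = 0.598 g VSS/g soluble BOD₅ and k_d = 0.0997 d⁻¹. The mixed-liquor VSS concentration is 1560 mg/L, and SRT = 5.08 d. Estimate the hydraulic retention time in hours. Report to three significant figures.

Steady-state biomass mass balance: V·X·(1 + k_d·θ_c) = Y·Q·(S₀ − S)·θ_c, so V = 0.598 × 2850 × (168 − 9.48) × 5.08 / [1560 × (1 + 0.0997 × 5.08)] = 1.37×10^6 / 2350 = 584.0 m³.
HRT = V/Q = 584.0 m³ / 2850 m³·d⁻¹ = 0.2049 d × 24 = 4.918 h.

τ ≈ 4.92 h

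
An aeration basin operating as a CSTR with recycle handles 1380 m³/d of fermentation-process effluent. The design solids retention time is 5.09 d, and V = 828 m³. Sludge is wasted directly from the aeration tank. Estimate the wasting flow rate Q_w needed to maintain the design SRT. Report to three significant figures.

Wasting from the aeration tank: Q_w = V / θ_c = 828.0 / 5.09 = 162.7 m³/d.

Q_w ≈ 163 m³/d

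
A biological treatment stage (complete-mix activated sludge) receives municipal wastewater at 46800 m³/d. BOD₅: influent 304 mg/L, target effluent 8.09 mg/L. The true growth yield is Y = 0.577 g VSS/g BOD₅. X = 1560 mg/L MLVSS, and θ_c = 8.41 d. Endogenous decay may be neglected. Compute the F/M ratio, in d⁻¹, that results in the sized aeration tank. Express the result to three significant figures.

Biomass mass balance (decay neglected): V·X = Y·Q·(S₀ − S)·θ_c, so V = 0.577 × 46800 × (304 − 8.09) × 8.41 / 1560 = 43078 m³.
F/M = applied load / biomass = Q·S₀/(V·X) = 46800 × 304 / (43078 × 1560) = 0.2117 d⁻¹.

F/M ≈ 0.212 d⁻¹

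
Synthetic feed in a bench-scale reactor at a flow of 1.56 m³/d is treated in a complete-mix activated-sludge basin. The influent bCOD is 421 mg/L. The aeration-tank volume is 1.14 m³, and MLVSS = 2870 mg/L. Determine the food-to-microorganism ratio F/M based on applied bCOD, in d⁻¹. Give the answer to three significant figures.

F/M ≈ 0.201 d⁻¹

F/M = Q·S₀ / (V·X) = 1.56 × 421 / (1.140 × 2870) = 0.2007 g bCOD·(g VSS·d)⁻¹.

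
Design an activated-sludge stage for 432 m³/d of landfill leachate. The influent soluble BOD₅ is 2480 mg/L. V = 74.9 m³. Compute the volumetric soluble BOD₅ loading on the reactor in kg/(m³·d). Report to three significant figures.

L_v ≈ 14.3 kg soluble BOD₅/(m³·d)

Applied soluble BOD₅ load per unit volume = Q·S₀/V = (432 × 2480/1000)/74.90 = 14.30 kg soluble BOD₅·m⁻³·d⁻¹.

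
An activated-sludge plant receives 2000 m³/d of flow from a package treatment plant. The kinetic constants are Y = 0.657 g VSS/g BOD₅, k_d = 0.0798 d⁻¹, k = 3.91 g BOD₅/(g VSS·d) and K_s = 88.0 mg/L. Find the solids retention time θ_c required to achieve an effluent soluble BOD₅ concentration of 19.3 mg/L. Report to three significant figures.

Specific growth rate at S = 19.3 mg/L: μ = YkS/(K_s+S) = 0.657·3.91·19.3/(88.0+19.3) = 0.4621 d⁻¹.
θ_c = 1/(μ − k_d) = 1/(0.4621 − 0.0798) = 1/0.3823 = 2.616 d.

θ_c ≈ 2.62 d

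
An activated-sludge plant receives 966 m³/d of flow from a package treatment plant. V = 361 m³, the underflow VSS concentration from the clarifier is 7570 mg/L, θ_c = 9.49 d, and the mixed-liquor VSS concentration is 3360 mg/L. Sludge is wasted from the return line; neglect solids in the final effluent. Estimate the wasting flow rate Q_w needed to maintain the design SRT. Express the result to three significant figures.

Q_w ≈ 16.9 m³/d

θ_c = V·X/(Q_w·X_r) when wasting from the recycle, so Q_w = V·X/(θ_c·X_r) = 361.0 × 3360 / (9.49 × 7570) = 16.88 m³/d.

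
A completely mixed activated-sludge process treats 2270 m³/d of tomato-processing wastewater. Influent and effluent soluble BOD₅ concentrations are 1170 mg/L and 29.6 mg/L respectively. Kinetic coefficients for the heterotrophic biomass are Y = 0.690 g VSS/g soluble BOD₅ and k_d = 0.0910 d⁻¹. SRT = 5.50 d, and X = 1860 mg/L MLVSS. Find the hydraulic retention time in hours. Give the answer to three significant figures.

From the SRT design equation V = Y Q (S₀−S) θ_c / [X (1 + k_d θ_c)] = 0.690 × 2270 × (1170 − 29.6) × 5.50 / [1860 × (1 + 0.0910 × 5.50)] = 9.82×10^6 / 2791 = 3520 m³.
Hydraulic retention time τ = V/Q = 3520 / 2270 = 1.551 d = 37.22 h.

τ ≈ 37.2 h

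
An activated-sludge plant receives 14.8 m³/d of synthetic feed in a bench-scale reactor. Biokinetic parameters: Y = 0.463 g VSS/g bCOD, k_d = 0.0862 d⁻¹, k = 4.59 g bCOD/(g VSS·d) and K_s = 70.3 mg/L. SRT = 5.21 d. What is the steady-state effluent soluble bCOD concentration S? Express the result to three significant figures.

S ≈ 10.6 mg/L

Effluent substrate depends only on kinetics and SRT: S = K_s(1 + k_d θ_c) / [θ_c(Yk − k_d) − 1] = 70.3 × (1 + 0.0862 × 5.21) / [5.21 × (0.463 × 4.59 − 0.0862) − 1] = 101.9 / 9.623 = 10.59 mg/L.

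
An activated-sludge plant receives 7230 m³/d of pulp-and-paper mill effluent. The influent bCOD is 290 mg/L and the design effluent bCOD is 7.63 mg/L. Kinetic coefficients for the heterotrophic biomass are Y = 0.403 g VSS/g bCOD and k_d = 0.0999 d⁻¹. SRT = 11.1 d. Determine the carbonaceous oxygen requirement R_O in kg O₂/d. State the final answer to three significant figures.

Y_obs = Y / (1 + k_d θ_c) = 0.403 / (1 + 0.0999 × 11.1) = 0.403 / 2.109 = 0.1911.
Q·(S₀ − S) = 7230 × (290 − 7.63) × 10⁻³ = 2042 kg/d removed.
P_X = Y_obs·Q·(S₀ − S) = 0.1911 × 2042 = 390.1 kg VSS/d.
R_O = Q·(S₀ − S) − 1.42·P_X = 2042 − 1.42 × 390.1 = 1488 kg O₂/d.

R_O ≈ 1490 kg O₂/d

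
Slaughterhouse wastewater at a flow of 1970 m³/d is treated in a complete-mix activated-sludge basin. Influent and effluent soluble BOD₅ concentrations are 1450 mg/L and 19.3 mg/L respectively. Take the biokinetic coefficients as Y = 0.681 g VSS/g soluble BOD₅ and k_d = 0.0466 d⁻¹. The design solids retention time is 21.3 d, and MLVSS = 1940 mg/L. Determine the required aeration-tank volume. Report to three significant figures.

From the SRT design equation V = Y Q (S₀−S) θ_c / [X (1 + k_d θ_c)] = 0.681 × 1970 × (1450 − 19.3) × 21.3 / [1940 × (1 + 0.0466 × 21.3)] = 4.09×10^7 / 3866 = 10576 m³.

V ≈ 10600 m³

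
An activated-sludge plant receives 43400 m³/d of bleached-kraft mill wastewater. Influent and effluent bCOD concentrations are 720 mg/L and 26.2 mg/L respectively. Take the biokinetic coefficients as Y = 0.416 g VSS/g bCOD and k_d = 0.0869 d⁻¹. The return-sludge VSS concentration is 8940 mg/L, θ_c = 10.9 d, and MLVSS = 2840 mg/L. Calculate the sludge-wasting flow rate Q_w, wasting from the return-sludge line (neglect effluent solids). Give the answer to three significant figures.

Q_w ≈ 720 m³/d

Steady-state biomass mass balance: V·X·(1 + k_d·θ_c) = Y·Q·(S₀ − S)·θ_c, so V = 0.416 × 43400 × (720 − 26.2) × 10.9 / [2840 × (1 + 0.0869 × 10.9)] = 1.37×10^8 / 5530 = 24690 m³.
Q_w = (V·X)/(θ_c X_r) = 24690 × 2840 / (10.9 × 8940) = 719.6 m³/d.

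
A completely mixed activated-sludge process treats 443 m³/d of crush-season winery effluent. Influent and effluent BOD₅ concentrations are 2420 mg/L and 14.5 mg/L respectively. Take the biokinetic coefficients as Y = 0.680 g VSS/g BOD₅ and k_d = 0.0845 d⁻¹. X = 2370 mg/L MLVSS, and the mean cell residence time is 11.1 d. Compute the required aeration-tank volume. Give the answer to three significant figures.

V ≈ 1750 m³

Steady-state biomass mass balance: V·X·(1 + k_d·θ_c) = Y·Q·(S₀ − S)·θ_c, so V = 0.680 × 443 × (2420 − 14.5) × 11.1 / [2370 × (1 + 0.0845 × 11.1)] = 8.04×10^6 / 4593 = 1751 m³.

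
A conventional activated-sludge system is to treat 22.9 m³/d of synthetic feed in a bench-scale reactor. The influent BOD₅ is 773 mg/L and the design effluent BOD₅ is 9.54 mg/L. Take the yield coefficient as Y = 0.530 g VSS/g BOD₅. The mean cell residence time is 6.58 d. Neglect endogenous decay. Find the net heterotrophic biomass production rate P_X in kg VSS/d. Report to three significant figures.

P_X ≈ 9.27 kg VSS/d

Since k_d ≈ 0, Y_obs = Y = 0.530 g VSS/g BOD₅.
Mass of BOD₅ removed per day: Q(S₀ − S) = 22.9 × 763.5 g/m³ = 17.48 kg/d.
P_X = Y_obs · Q(S₀ − S) = 0.5300 × 17.48 = 9.266 kg VSS/d.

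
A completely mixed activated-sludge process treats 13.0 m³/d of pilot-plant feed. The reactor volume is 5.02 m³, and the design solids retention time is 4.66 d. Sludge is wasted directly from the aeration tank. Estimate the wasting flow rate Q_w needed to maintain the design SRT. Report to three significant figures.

Wasting from the aeration tank: Q_w = V / θ_c = 5.020 / 4.66 = 1.077 m³/d.

Q_w ≈ 1.08 m³/d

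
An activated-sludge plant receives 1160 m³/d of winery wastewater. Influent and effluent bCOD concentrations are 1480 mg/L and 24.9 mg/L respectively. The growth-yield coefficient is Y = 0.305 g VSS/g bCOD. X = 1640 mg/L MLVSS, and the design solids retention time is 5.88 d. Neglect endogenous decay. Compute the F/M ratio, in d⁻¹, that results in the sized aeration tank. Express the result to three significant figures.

F/M ≈ 0.567 d⁻¹

Biomass mass balance (decay neglected): V·X = Y·Q·(S₀ − S)·θ_c, so V = 0.305 × 1160 × (1480 − 24.9) × 5.88 / 1640 = 1846 m³.
F/M = applied load / biomass = Q·S₀/(V·X) = 1160 × 1480 / (1846 × 1640) = 0.5671 d⁻¹.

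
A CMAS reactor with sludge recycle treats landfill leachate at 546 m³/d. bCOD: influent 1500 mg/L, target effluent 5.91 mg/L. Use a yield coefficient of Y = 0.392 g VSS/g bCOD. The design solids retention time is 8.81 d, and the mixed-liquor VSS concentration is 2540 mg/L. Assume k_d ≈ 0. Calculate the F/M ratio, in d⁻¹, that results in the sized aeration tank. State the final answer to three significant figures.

F/M ≈ 0.291 d⁻¹

Biomass mass balance (decay neglected): V·X = Y·Q·(S₀ − S)·θ_c, so V = 0.392 × 546 × (1500 − 5.91) × 8.81 / 2540 = 1109 m³.
F/M = Q·S₀ / (V·X) = 546 × 1500 / (1109 × 2540) = 0.2907 g bCOD·(g VSS·d)⁻¹.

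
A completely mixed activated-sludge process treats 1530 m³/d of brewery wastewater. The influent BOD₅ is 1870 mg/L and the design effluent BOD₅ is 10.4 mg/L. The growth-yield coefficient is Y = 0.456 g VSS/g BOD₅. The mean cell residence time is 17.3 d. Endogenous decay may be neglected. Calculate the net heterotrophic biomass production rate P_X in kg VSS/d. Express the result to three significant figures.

No decay correction is needed, so Y_obs = Y = 0.456.
ΔS = 1870 − 10.4 = 1860 mg/L, so the substrate removal rate is 1530 × 1860/1000 = 2845 kg BOD₅/d.
So the net sludge growth is P_X = 0.4560 × 2845 = 1297 kg VSS/d.

P_X ≈ 1300 kg VSS/d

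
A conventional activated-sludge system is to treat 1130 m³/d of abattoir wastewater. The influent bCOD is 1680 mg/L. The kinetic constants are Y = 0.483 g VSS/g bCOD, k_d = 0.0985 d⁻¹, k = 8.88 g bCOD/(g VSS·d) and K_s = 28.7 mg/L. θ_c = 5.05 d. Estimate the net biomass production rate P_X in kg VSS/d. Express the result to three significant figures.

For a completely mixed reactor with recycle the Lawrence–McCarty relation gives S = K_s·(1 + k_d·θ_c) / [θ_c·(Y·k − k_d) − 1] = 28.7 × (1 + 0.0985 × 5.05) / [5.05 × (0.483 × 8.88 − 0.0985) − 1] = 42.98 / 20.16 = 2.132 mg/L.
Observed yield with endogenous decay: Y_obs = Y / (1 + k_d·θ_c) = 0.483 / (1 + 0.0985 × 5.05) = 0.483 / 1.497 = 0.3226 g VSS/g bCOD.
Mass of bCOD removed per day: Q(S₀ − S) = 1130 × 1678 g/m³ = 1896 kg/d.
P_X = Y_obs · Q(S₀ − S) = 0.3226 × 1896 = 611.6 kg VSS/d.

P_X ≈ 612 kg VSS/d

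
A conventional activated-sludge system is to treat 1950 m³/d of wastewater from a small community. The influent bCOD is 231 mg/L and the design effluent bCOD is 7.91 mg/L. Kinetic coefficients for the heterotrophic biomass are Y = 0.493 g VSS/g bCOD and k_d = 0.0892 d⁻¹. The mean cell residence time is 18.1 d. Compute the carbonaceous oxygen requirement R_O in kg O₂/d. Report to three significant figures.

R_O ≈ 319 kg O₂/d

Y_obs = Y / (1 + k_d θ_c) = 0.493 / (1 + 0.0892 × 18.1) = 0.493 / 2.615 = 0.1886.
ΔS = 231 − 7.91 = 223.1 mg/L, so the substrate removal rate is 1950 × 223.1/1000 = 435.0 kg bCOD/d.
Net sludge production P_X = 0.1886 × 435.0 = 82.03 kg VSS/d.
Carbonaceous O₂ demand = substrate oxidised − cell-mass equivalent = 435.0 − 1.42 × 82.03 = 318.5 kg O₂/d.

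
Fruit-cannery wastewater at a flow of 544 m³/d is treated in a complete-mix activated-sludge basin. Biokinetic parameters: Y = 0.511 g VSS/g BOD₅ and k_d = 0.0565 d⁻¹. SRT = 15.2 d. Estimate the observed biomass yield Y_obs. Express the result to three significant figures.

Y_obs ≈ 0.275 g VSS/g BOD₅

The observed yield is Y_obs = Y/(1 + k_d·θ_c) = 0.511 / (1 + 0.0565 × 15.2) = 0.511 / 1.859 = 0.2749 g VSS per g BOD₅ removed.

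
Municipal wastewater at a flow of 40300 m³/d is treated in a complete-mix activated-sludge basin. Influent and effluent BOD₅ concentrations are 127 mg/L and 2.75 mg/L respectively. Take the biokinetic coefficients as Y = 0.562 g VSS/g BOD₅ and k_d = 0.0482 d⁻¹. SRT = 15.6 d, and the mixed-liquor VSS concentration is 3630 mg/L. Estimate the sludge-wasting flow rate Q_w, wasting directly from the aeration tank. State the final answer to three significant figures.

Q_w ≈ 443 m³/d

Rearranging the biomass balance for a CMAS with decay, V = Y·Q·ΔS·θ_c / [X·(1+k_d θ_c)] = 0.562 × 40300 × (127 − 2.75) × 15.6 / [3630 × (1 + 0.0482 × 15.6)] = 4.39×10^7 / 6359 = 6903 m³.
With mixed-liquor wasting, θ_c = V/Q_w, so Q_w = V/θ_c = 6903/15.6 = 442.5 m³/d.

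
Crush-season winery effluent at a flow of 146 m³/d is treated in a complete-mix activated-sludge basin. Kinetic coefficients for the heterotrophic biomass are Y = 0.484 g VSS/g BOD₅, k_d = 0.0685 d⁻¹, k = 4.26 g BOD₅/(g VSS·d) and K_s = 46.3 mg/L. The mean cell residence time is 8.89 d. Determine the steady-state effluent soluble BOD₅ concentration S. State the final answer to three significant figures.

S ≈ 4.46 mg/L

Effluent substrate depends only on kinetics and SRT: S = K_s(1 + k_d θ_c) / [θ_c(Yk − k_d) − 1] = 46.3 × (1 + 0.0685 × 8.89) / [8.89 × (0.484 × 4.26 − 0.0685) − 1] = 74.50 / 16.72 = 4.455 mg/L.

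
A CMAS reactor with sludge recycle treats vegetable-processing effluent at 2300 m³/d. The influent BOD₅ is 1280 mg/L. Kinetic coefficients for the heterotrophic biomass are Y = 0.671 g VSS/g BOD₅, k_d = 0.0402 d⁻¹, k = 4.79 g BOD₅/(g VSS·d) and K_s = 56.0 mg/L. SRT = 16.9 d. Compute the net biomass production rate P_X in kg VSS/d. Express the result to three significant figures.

Effluent substrate depends only on kinetics and SRT: S = K_s(1 + k_d θ_c) / [θ_c(Yk − k_d) − 1] = 56.0 × (1 + 0.0402 × 16.9) / [16.9 × (0.671 × 4.79 − 0.0402) − 1] = 94.05 / 52.64 = 1.787 mg/L.
Y_obs = Y / (1 + k_d θ_c) = 0.671 / (1 + 0.0402 × 16.9) = 0.671 / 1.679 = 0.3996.
ΔS = 1280 − 1.79 = 1278 mg/L, so the substrate removal rate is 2300 × 1278/1000 = 2940 kg BOD₅/d.
P_X = Y_obs · Q(S₀ − S) = 0.3996 × 2940 = 1175 kg VSS/d.

P_X ≈ 1170 kg VSS/d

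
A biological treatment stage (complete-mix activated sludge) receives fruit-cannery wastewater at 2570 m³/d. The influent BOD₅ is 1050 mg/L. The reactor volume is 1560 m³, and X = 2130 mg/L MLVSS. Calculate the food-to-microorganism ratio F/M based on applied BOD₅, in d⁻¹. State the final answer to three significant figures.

F/M = Q·S₀ / (V·X) = 2570 × 1050 / (1560 × 2130) = 0.8121 g BOD₅·(g VSS·d)⁻¹.

F/M ≈ 0.812 d⁻¹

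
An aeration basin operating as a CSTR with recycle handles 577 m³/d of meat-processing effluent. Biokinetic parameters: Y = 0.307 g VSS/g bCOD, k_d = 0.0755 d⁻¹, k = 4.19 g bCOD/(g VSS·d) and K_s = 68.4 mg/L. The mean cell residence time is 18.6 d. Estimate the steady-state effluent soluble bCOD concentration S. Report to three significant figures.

S ≈ 7.64 mg/L

Effluent substrate depends only on kinetics and SRT: S = K_s(1 + k_d θ_c) / [θ_c(Yk − k_d) − 1] = 68.4 × (1 + 0.0755 × 18.6) / [18.6 × (0.307 × 4.19 − 0.0755) − 1] = 164.5 / 21.52 = 7.641 mg/L.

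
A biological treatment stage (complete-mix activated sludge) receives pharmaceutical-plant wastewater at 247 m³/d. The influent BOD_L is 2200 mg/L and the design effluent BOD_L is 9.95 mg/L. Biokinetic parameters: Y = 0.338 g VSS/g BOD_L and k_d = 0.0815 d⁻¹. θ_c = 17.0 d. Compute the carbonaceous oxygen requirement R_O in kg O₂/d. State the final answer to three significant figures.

Observed yield with endogenous decay: Y_obs = Y / (1 + k_d·θ_c) = 0.338 / (1 + 0.0815 × 17.0) = 0.338 / 2.385 = 0.1417 g VSS/g BOD_L.
Q·(S₀ − S) = 247 × (2200 − 9.95) × 10⁻³ = 540.9 kg/d removed.
Net sludge production P_X = 0.1417 × 540.9 = 76.65 kg VSS/d.
Carbonaceous O₂ demand = substrate oxidised − cell-mass equivalent = 540.9 − 1.42 × 76.65 = 432.1 kg O₂/d.

R_O ≈ 432 kg O₂/d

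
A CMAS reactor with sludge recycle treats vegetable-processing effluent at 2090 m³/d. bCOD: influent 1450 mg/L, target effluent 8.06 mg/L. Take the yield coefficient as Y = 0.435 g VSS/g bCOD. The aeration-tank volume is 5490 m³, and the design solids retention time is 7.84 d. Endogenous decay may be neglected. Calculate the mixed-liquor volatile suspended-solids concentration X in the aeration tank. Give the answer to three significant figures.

X ≈ 1870 mg/L

X = Y·Q·ΔS·θ_c / V = 0.435 × 2090 × (1450 − 8.06) × 7.84 / 5490 = 1872 mg/L.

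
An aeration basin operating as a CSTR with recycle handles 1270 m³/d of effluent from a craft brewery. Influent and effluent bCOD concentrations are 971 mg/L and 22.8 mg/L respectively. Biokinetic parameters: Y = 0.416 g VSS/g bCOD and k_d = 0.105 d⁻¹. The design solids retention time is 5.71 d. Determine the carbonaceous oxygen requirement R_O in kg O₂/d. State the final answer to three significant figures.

Observed yield with endogenous decay: Y_obs = Y / (1 + k_d·θ_c) = 0.416 / (1 + 0.105 × 5.71) = 0.416 / 1.600 = 0.2601 g VSS/g bCOD.
Mass of bCOD removed per day: Q(S₀ − S) = 1270 × 948.2 g/m³ = 1204 kg/d.
Net sludge production P_X = 0.2601 × 1204 = 313.2 kg VSS/d.
Carbonaceous O₂ demand = substrate oxidised − cell-mass equivalent = 1204 − 1.42 × 313.2 = 759.5 kg O₂/d.

R_O ≈ 759 kg O₂/d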